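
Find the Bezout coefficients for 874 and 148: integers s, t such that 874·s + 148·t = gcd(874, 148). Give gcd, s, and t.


Euclidean algorithm on (874, 148) — divide until remainder is 0:
  874 = 5 · 148 + 134
  148 = 1 · 134 + 14
  134 = 9 · 14 + 8
  14 = 1 · 8 + 6
  8 = 1 · 6 + 2
  6 = 3 · 2 + 0
gcd(874, 148) = 2.
Track Bezout coefficients alongside the remainders: start with r₀ = 874 = a·1 + b·0 (s = 1, t = 0) and r₁ = 148 = a·0 + b·1 (s = 0, t = 1); each new remainder r_{k+1} = r_{k-1} − q_k·r_k inherits s_{k+1} = s_{k-1} − q_k·s_k, t_{k+1} = t_{k-1} − q_k·t_k, so r_k = a·s_k + b·t_k at every step:
  q = 5: r = 134, s = 1 − 5·0 = 1, t = 0 − 5·1 = -5  (check: 874·1 + 148·(-5) = 134)
  q = 1: r = 14, s = 0 − 1·1 = -1, t = 1 − 1·(-5) = 6  (check: 874·(-1) + 148·6 = 14)
  q = 9: r = 8, s = 1 − 9·(-1) = 10, t = -5 − 9·6 = -59  (check: 874·10 + 148·(-59) = 8)
  q = 1: r = 6, s = -1 − 1·10 = -11, t = 6 − 1·(-59) = 65  (check: 874·(-11) + 148·65 = 6)
  q = 1: r = 2, s = 10 − 1·(-11) = 21, t = -59 − 1·65 = -124  (check: 874·21 + 148·(-124) = 2)
The row with r = 2 (the gcd) gives the Bezout coefficients s = 21, t = -124.
Result: 874 · (21) + 148 · (-124) = 2.

gcd(874, 148) = 2; s = 21, t = -124 (check: 874·21 + 148·(-124) = 2).


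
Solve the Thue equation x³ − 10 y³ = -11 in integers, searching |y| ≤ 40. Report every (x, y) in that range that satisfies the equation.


The equation is x³ - 10y³ = -11. For fixed y, x³ = 10·y³ − 11, so a solution requires the RHS to be a perfect cube.
Strategy: iterate y from -40 to 40, compute RHS = 10·y³ − 11, and check whether it is a (positive or negative) perfect cube.
Check small values of y:
  y = 0: RHS = -11 is not a perfect cube.
  y = 1: RHS = -1 = (-1)³ ⇒ x = -1 works.
  y = -1: RHS = -21 is not a perfect cube.
  y = 2: RHS = 69 is not a perfect cube.
  y = -2: RHS = -91 is not a perfect cube.
  y = 3: RHS = 259 is not a perfect cube.
  y = -3: RHS = -281 is not a perfect cube.
Continuing the search up to |y| = 40 finds no further solutions beyond those listed.
Collected solutions: (-1, 1).

Solutions (with |y| ≤ 40): (-1, 1).


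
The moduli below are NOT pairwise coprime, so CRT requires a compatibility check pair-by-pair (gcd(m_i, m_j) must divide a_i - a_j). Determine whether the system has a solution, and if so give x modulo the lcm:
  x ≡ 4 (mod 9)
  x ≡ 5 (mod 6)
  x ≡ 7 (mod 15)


Moduli 9, 6, 15 are not pairwise coprime, so CRT works modulo lcm(m_i) when all pairwise compatibility conditions hold.
Pairwise compatibility: gcd(m_i, m_j) must divide a_i - a_j for every pair.
Merge one congruence at a time:
  Start: x ≡ 4 (mod 9).
  Combine with x ≡ 5 (mod 6): gcd(9, 6) = 3, and 5 - 4 = 1 is NOT divisible by 3.
    ⇒ system is inconsistent (no integer solution).

No solution (the system is inconsistent).


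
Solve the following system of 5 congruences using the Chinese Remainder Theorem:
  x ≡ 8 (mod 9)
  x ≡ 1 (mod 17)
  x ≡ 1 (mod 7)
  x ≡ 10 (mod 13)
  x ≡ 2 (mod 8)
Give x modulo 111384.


Product of moduli M = 9 · 17 · 7 · 13 · 8 = 111384.
Merge one congruence at a time:
  Start: x ≡ 8 (mod 9).
  Combine with x ≡ 1 (mod 17); new modulus lcm = 153.
    Write x = 8 + 9·t and substitute into x ≡ 1 (mod 17): 9·t ≡ 1 − 8 = -7 (mod 17).
    Reduce coefficients mod 17: 9·t ≡ 10 (mod 17).
    The inverse of 9 mod 17 is 2 (since 9·2 = 18 = 1·17 + 1), so t ≡ 2·10 = 20 ≡ 3 (mod 17).
    Then x = 8 + 9·3 = 35, valid modulo lcm(9, 17) = 153: x ≡ 35 (mod 153).
  Combine with x ≡ 1 (mod 7); new modulus lcm = 1071.
    Write x = 35 + 153·t and substitute into x ≡ 1 (mod 7): 153·t ≡ 1 − 35 = -34 (mod 7).
    Reduce coefficients mod 7: 6·t ≡ 1 (mod 7).
    The inverse of 6 mod 7 is 6 (since 6·6 = 36 = 5·7 + 1), so t ≡ 6·1 = 6 ≡ 6 (mod 7).
    Then x = 35 + 153·6 = 953, valid modulo lcm(153, 7) = 1071: x ≡ 953 (mod 1071).
  Combine with x ≡ 10 (mod 13); new modulus lcm = 13923.
    Write x = 953 + 1071·t and substitute into x ≡ 10 (mod 13): 1071·t ≡ 10 − 953 = -943 (mod 13).
    Reduce coefficients mod 13: 5·t ≡ 6 (mod 13).
    The inverse of 5 mod 13 is 8 (since 5·8 = 40 = 3·13 + 1), so t ≡ 8·6 = 48 ≡ 9 (mod 13).
    Then x = 953 + 1071·9 = 10592, valid modulo lcm(1071, 13) = 13923: x ≡ 10592 (mod 13923).
  Combine with x ≡ 2 (mod 8); new modulus lcm = 111384.
    Write x = 10592 + 13923·t and substitute into x ≡ 2 (mod 8): 13923·t ≡ 2 − 10592 = -10590 (mod 8).
    Reduce coefficients mod 8: 3·t ≡ 2 (mod 8).
    The inverse of 3 mod 8 is 3 (since 3·3 = 9 = 1·8 + 1), so t ≡ 3·2 = 6 ≡ 6 (mod 8).
    Then x = 10592 + 13923·6 = 94130, valid modulo lcm(13923, 8) = 111384: x ≡ 94130 (mod 111384).
Verify against each original: 94130 mod 9 = 8, 94130 mod 17 = 1, 94130 mod 7 = 1, 94130 mod 13 = 10, 94130 mod 8 = 2.

x ≡ 94130 (mod 111384).


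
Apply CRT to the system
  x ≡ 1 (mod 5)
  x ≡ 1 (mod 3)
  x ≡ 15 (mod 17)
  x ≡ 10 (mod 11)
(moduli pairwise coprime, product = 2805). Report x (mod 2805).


Product of moduli M = 5 · 3 · 17 · 11 = 2805.
Merge one congruence at a time:
  Start: x ≡ 1 (mod 5).
  Combine with x ≡ 1 (mod 3); new modulus lcm = 15.
    Write x = 1 + 5·t and substitute into x ≡ 1 (mod 3): 5·t ≡ 1 − 1 = 0 (mod 3).
    Reduce coefficients mod 3: 2·t ≡ 0 (mod 3).
    The inverse of 2 mod 3 is 2 (since 2·2 = 4 = 1·3 + 1), so t ≡ 2·0 = 0 ≡ 0 (mod 3).
    Then x = 1 + 5·0 = 1, valid modulo lcm(5, 3) = 15: x ≡ 1 (mod 15).
  Combine with x ≡ 15 (mod 17); new modulus lcm = 255.
    Write x = 1 + 15·t and substitute into x ≡ 15 (mod 17): 15·t ≡ 15 − 1 = 14 (mod 17).
    The inverse of 15 mod 17 is 8 (since 15·8 = 120 = 7·17 + 1), so t ≡ 8·14 = 112 ≡ 10 (mod 17).
    Then x = 1 + 15·10 = 151, valid modulo lcm(15, 17) = 255: x ≡ 151 (mod 255).
  Combine with x ≡ 10 (mod 11); new modulus lcm = 2805.
    Write x = 151 + 255·t and substitute into x ≡ 10 (mod 11): 255·t ≡ 10 − 151 = -141 (mod 11).
    Reduce coefficients mod 11: 2·t ≡ 2 (mod 11).
    The inverse of 2 mod 11 is 6 (since 2·6 = 12 = 1·11 + 1), so t ≡ 6·2 = 12 ≡ 1 (mod 11).
    Then x = 151 + 255·1 = 406, valid modulo lcm(255, 11) = 2805: x ≡ 406 (mod 2805).
Verify against each original: 406 mod 5 = 1, 406 mod 3 = 1, 406 mod 17 = 15, 406 mod 11 = 10.

x ≡ 406 (mod 2805).


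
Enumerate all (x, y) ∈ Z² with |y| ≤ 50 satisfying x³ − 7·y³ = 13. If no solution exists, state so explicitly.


The equation is x³ - 7y³ = 13. For fixed y, x³ = 7·y³ + 13, so a solution requires the RHS to be a perfect cube.
Strategy: iterate y from -50 to 50, compute RHS = 7·y³ + 13, and check whether it is a (positive or negative) perfect cube.
Check small values of y:
  y = 0: RHS = 13 is not a perfect cube.
  y = 1: RHS = 20 is not a perfect cube.
  y = -1: RHS = 6 is not a perfect cube.
  y = 2: RHS = 69 is not a perfect cube.
  y = -2: RHS = -43 is not a perfect cube.
  y = 3: RHS = 202 is not a perfect cube.
  y = -3: RHS = -176 is not a perfect cube.
Continuing the search up to |y| = 50 finds no solutions either.
No (x, y) in the scanned range satisfies the equation.

No integer solutions with |y| ≤ 50.


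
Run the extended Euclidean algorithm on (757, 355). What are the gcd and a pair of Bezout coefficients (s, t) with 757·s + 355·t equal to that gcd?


Euclidean algorithm on (757, 355) — divide until remainder is 0:
  757 = 2 · 355 + 47
  355 = 7 · 47 + 26
  47 = 1 · 26 + 21
  26 = 1 · 21 + 5
  21 = 4 · 5 + 1
  5 = 5 · 1 + 0
gcd(757, 355) = 1.
Track Bezout coefficients alongside the remainders: start with r₀ = 757 = a·1 + b·0 (s = 1, t = 0) and r₁ = 355 = a·0 + b·1 (s = 0, t = 1); each new remainder r_{k+1} = r_{k-1} − q_k·r_k inherits s_{k+1} = s_{k-1} − q_k·s_k, t_{k+1} = t_{k-1} − q_k·t_k, so r_k = a·s_k + b·t_k at every step:
  q = 2: r = 47, s = 1 − 2·0 = 1, t = 0 − 2·1 = -2  (check: 757·1 + 355·(-2) = 47)
  q = 7: r = 26, s = 0 − 7·1 = -7, t = 1 − 7·(-2) = 15  (check: 757·(-7) + 355·15 = 26)
  q = 1: r = 21, s = 1 − 1·(-7) = 8, t = -2 − 1·15 = -17  (check: 757·8 + 355·(-17) = 21)
  q = 1: r = 5, s = -7 − 1·8 = -15, t = 15 − 1·(-17) = 32  (check: 757·(-15) + 355·32 = 5)
  q = 4: r = 1, s = 8 − 4·(-15) = 68, t = -17 − 4·32 = -145  (check: 757·68 + 355·(-145) = 1)
The row with r = 1 (the gcd) gives the Bezout coefficients s = 68, t = -145.
Result: 757 · (68) + 355 · (-145) = 1.

gcd(757, 355) = 1; s = 68, t = -145 (check: 757·68 + 355·(-145) = 1).


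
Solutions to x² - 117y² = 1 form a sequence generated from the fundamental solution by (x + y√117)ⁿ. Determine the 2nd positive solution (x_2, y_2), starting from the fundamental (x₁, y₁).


Step 1: Find the fundamental solution (x₁, y₁) of x² - 117y² = 1.
  Expand √117 as a continued fraction. a₀ = ⌊√117⌋ = 10; iterate m_{k+1} = d_k·a_k − m_k, d_{k+1} = (117 − m_{k+1}²)/d_k, a_{k+1} = ⌊(a₀ + m_{k+1})/d_{k+1}⌋ (starting m₀ = 0, d₀ = 1), with convergents p_k = a_k·p_{k-1} + p_{k-2}, q_k = a_k·q_{k-1} + q_{k-2} (p₋₁ = 1, q₋₁ = 0):
  k = 0: a₀ = 10; p₀/q₀ = 10/1; p₀² − 117·q₀² = 100 − 117 = -17.
  k = 1: m = 10, d = 17, a = ⌊(10 + 10)/17⌋ = 1; p/q = (1·10 + 1)/(1·1 + 0) = 11/1; p² − 117·q² = 121 − 117 = 4.
  k = 2: m = 7, d = 4, a = ⌊(10 + 7)/4⌋ = 4; p/q = (4·11 + 10)/(4·1 + 1) = 54/5; p² − 117·q² = 2916 − 2925 = -9.
  k = 3: m = 9, d = 9, a = ⌊(10 + 9)/9⌋ = 2; p/q = (2·54 + 11)/(2·5 + 1) = 119/11; p² − 117·q² = 14161 − 14157 = 4.
  k = 4: m = 9, d = 4, a = ⌊(10 + 9)/4⌋ = 4; p/q = (4·119 + 54)/(4·11 + 5) = 530/49; p² − 117·q² = 280900 − 280917 = -17.
  k = 5: m = 7, d = 17, a = ⌊(10 + 7)/17⌋ = 1; p/q = (1·530 + 119)/(1·49 + 11) = 649/60; p² − 117·q² = 421201 − 421200 = 1.
  The first convergent with p² − 117·q² = 1 gives the fundamental solution (x₁, y₁) = (649, 60).
Step 2: Apply the recurrence (x_{n+1}, y_{n+1}) = (x₁x_n + 117y₁y_n, x₁y_n + y₁x_n) repeatedly.
  From (x_1, y_1) = (649, 60): x_2 = 649·649 + 117·60·60 = 842401; y_2 = 649·60 + 60·649 = 77880.
Step 3: Verify x_2² - 117·y_2² = 709639444801 - 709639444800 = 1 (should be 1). ✓

(x_1, y_1) = (649, 60); (x_2, y_2) = (842401, 77880).


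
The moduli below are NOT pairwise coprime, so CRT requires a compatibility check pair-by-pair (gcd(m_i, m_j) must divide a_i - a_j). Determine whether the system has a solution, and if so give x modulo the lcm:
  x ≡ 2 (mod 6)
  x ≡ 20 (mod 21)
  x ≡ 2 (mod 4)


Moduli 6, 21, 4 are not pairwise coprime, so CRT works modulo lcm(m_i) when all pairwise compatibility conditions hold.
Pairwise compatibility: gcd(m_i, m_j) must divide a_i - a_j for every pair.
Merge one congruence at a time:
  Start: x ≡ 2 (mod 6).
  Combine with x ≡ 20 (mod 21): gcd(6, 21) = 3; 20 - 2 = 18, which IS divisible by 3, so compatible.
    Write x = 2 + 6·t and substitute into x ≡ 20 (mod 21): 6·t ≡ 20 − 2 = 18 (mod 21).
    Divide the congruence (and modulus) by g = 3: 2·t ≡ 6 (mod 7).
    The inverse of 2 mod 7 is 4 (since 2·4 = 8 = 1·7 + 1), so t ≡ 4·6 = 24 ≡ 3 (mod 7).
    Then x = 2 + 6·3 = 20, valid modulo lcm(6, 21) = 42: x ≡ 20 (mod 42).
  Combine with x ≡ 2 (mod 4): gcd(42, 4) = 2; 2 - 20 = -18, which IS divisible by 2, so compatible.
    Write x = 20 + 42·t and substitute into x ≡ 2 (mod 4): 42·t ≡ 2 − 20 = -18 (mod 4).
    Divide the congruence (and modulus) by g = 2: 21·t ≡ -9 (mod 2).
    Reduce coefficients mod 2: 1·t ≡ 1 (mod 2).
    So t ≡ 1 (mod 2).
    Then x = 20 + 42·1 = 62, valid modulo lcm(42, 4) = 84: x ≡ 62 (mod 84).
Verify: 62 mod 6 = 2, 62 mod 21 = 20, 62 mod 4 = 2.

x ≡ 62 (mod 84).


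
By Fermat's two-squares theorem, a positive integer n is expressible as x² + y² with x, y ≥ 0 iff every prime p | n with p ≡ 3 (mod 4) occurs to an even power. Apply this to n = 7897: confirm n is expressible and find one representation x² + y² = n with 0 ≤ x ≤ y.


Step 1: Factor n = 7897 = 53 · 149.
Step 2: Check the mod-4 condition on each prime factor: 53 ≡ 1 (mod 4), exponent 1; 149 ≡ 1 (mod 4), exponent 1.
All primes ≡ 3 (mod 4) appear to even exponent (or don't appear), so by the two-squares theorem n IS expressible as a sum of two squares.
Step 3: Build a representation. Here n = 53 · 149 is a product of primes ≡ 1 (mod 4). Each prime p ≡ 1 (mod 4) is itself a sum of two squares; find a² by testing p − a² for a perfect square:
  53: 53 − 1² = 52, 53 − 2² = 49 = 7² ⇒ 53 = 2² + 7².
  149: 149 − 1² = 148, 149 − 2² = 145, 149 − 3² = 140, 149 − 4² = 133, 149 − 5² = 124, 149 − 6² = 113, 149 − 7² = 100 = 10² ⇒ 149 = 7² + 10².
  Combine using the Brahmagupta–Fibonacci identity (a² + b²)(c² + d²) = (ac − bd)² + (ad + bc)² = (ac + bd)² + (ad − bc)²:
  53 · 149 = 7897: from (2² + 7²)(7² + 10²), take (2·7 − 7·10, 2·10 + 7·7) = (14 − 70, 20 + 49) = (-56, 69); dropping signs (only squares matter) gives (56, 69); check 56² + 69² = 3136 + 4761 = 7897 ✓.
Step 4: Order so x ≤ y and verify: 56² + 69² = 3136 + 4761 = 7897 = n. ✓

n = 7897 = 56² + 69² (one valid representation with x ≤ y).


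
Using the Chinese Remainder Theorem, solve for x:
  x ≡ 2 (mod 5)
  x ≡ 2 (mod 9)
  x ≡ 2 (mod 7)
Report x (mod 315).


Moduli 5, 9, 7 are pairwise coprime; by CRT there is a unique solution modulo M = 5 · 9 · 7 = 315.
Solve pairwise, accumulating the modulus:
  Start with x ≡ 2 (mod 5).
  Combine with x ≡ 2 (mod 9): since gcd(5, 9) = 1, we get a unique residue mod 45.
    Write x = 2 + 5·t and substitute into x ≡ 2 (mod 9): 5·t ≡ 2 − 2 = 0 (mod 9).
    The inverse of 5 mod 9 is 2 (since 5·2 = 10 = 1·9 + 1), so t ≡ 2·0 = 0 ≡ 0 (mod 9).
    Then x = 2 + 5·0 = 2, valid modulo lcm(5, 9) = 45: x ≡ 2 (mod 45).
  Combine with x ≡ 2 (mod 7): since gcd(45, 7) = 1, we get a unique residue mod 315.
    Write x = 2 + 45·t and substitute into x ≡ 2 (mod 7): 45·t ≡ 2 − 2 = 0 (mod 7).
    Reduce coefficients mod 7: 3·t ≡ 0 (mod 7).
    The inverse of 3 mod 7 is 5 (since 3·5 = 15 = 2·7 + 1), so t ≡ 5·0 = 0 ≡ 0 (mod 7).
    Then x = 2 + 45·0 = 2, valid modulo lcm(45, 7) = 315: x ≡ 2 (mod 315).
Verify: 2 mod 5 = 2 ✓, 2 mod 9 = 2 ✓, 2 mod 7 = 2 ✓.

x ≡ 2 (mod 315).


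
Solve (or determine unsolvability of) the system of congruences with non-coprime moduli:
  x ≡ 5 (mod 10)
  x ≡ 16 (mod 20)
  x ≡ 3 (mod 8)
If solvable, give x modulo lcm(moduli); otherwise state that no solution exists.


Moduli 10, 20, 8 are not pairwise coprime, so CRT works modulo lcm(m_i) when all pairwise compatibility conditions hold.
Pairwise compatibility: gcd(m_i, m_j) must divide a_i - a_j for every pair.
Merge one congruence at a time:
  Start: x ≡ 5 (mod 10).
  Combine with x ≡ 16 (mod 20): gcd(10, 20) = 10, and 16 - 5 = 11 is NOT divisible by 10.
    ⇒ system is inconsistent (no integer solution).

No solution (the system is inconsistent).


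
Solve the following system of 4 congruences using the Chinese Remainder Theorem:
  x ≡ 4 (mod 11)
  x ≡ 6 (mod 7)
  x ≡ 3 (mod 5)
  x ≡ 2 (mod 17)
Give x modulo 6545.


Product of moduli M = 11 · 7 · 5 · 17 = 6545.
Merge one congruence at a time:
  Start: x ≡ 4 (mod 11).
  Combine with x ≡ 6 (mod 7); new modulus lcm = 77.
    Write x = 4 + 11·t and substitute into x ≡ 6 (mod 7): 11·t ≡ 6 − 4 = 2 (mod 7).
    Reduce coefficients mod 7: 4·t ≡ 2 (mod 7).
    The inverse of 4 mod 7 is 2 (since 4·2 = 8 = 1·7 + 1), so t ≡ 2·2 = 4 ≡ 4 (mod 7).
    Then x = 4 + 11·4 = 48, valid modulo lcm(11, 7) = 77: x ≡ 48 (mod 77).
  Combine with x ≡ 3 (mod 5); new modulus lcm = 385.
    Write x = 48 + 77·t and substitute into x ≡ 3 (mod 5): 77·t ≡ 3 − 48 = -45 (mod 5).
    Reduce coefficients mod 5: 2·t ≡ 0 (mod 5).
    The inverse of 2 mod 5 is 3 (since 2·3 = 6 = 1·5 + 1), so t ≡ 3·0 = 0 ≡ 0 (mod 5).
    Then x = 48 + 77·0 = 48, valid modulo lcm(77, 5) = 385: x ≡ 48 (mod 385).
  Combine with x ≡ 2 (mod 17); new modulus lcm = 6545.
    Write x = 48 + 385·t and substitute into x ≡ 2 (mod 17): 385·t ≡ 2 − 48 = -46 (mod 17).
    Reduce coefficients mod 17: 11·t ≡ 5 (mod 17).
    The inverse of 11 mod 17 is 14 (since 11·14 = 154 = 9·17 + 1), so t ≡ 14·5 = 70 ≡ 2 (mod 17).
    Then x = 48 + 385·2 = 818, valid modulo lcm(385, 17) = 6545: x ≡ 818 (mod 6545).
Verify against each original: 818 mod 11 = 4, 818 mod 7 = 6, 818 mod 5 = 3, 818 mod 17 = 2.

x ≡ 818 (mod 6545).


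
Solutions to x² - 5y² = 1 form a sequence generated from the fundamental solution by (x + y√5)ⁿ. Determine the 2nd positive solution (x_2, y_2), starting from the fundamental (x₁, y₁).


Step 1: Find the fundamental solution (x₁, y₁) of x² - 5y² = 1.
  Expand √5 as a continued fraction. a₀ = ⌊√5⌋ = 2; iterate m_{k+1} = d_k·a_k − m_k, d_{k+1} = (5 − m_{k+1}²)/d_k, a_{k+1} = ⌊(a₀ + m_{k+1})/d_{k+1}⌋ (starting m₀ = 0, d₀ = 1), with convergents p_k = a_k·p_{k-1} + p_{k-2}, q_k = a_k·q_{k-1} + q_{k-2} (p₋₁ = 1, q₋₁ = 0):
  k = 0: a₀ = 2; p₀/q₀ = 2/1; p₀² − 5·q₀² = 4 − 5 = -1.
  k = 1: m = 2, d = 1, a = ⌊(2 + 2)/1⌋ = 4; p/q = (4·2 + 1)/(4·1 + 0) = 9/4; p² − 5·q² = 81 − 80 = 1.
  The first convergent with p² − 5·q² = 1 gives the fundamental solution (x₁, y₁) = (9, 4).
Step 2: Apply the recurrence (x_{n+1}, y_{n+1}) = (x₁x_n + 5y₁y_n, x₁y_n + y₁x_n) repeatedly.
  From (x_1, y_1) = (9, 4): x_2 = 9·9 + 5·4·4 = 161; y_2 = 9·4 + 4·9 = 72.
Step 3: Verify x_2² - 5·y_2² = 25921 - 25920 = 1 (should be 1). ✓

(x_1, y_1) = (9, 4); (x_2, y_2) = (161, 72).


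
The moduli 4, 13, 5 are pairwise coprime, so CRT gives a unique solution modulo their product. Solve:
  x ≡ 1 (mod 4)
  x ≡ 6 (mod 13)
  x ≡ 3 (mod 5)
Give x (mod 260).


Moduli 4, 13, 5 are pairwise coprime; by CRT there is a unique solution modulo M = 4 · 13 · 5 = 260.
Solve pairwise, accumulating the modulus:
  Start with x ≡ 1 (mod 4).
  Combine with x ≡ 6 (mod 13): since gcd(4, 13) = 1, we get a unique residue mod 52.
    Write x = 1 + 4·t and substitute into x ≡ 6 (mod 13): 4·t ≡ 6 − 1 = 5 (mod 13).
    The inverse of 4 mod 13 is 10 (since 4·10 = 40 = 3·13 + 1), so t ≡ 10·5 = 50 ≡ 11 (mod 13).
    Then x = 1 + 4·11 = 45, valid modulo lcm(4, 13) = 52: x ≡ 45 (mod 52).
  Combine with x ≡ 3 (mod 5): since gcd(52, 5) = 1, we get a unique residue mod 260.
    Write x = 45 + 52·t and substitute into x ≡ 3 (mod 5): 52·t ≡ 3 − 45 = -42 (mod 5).
    Reduce coefficients mod 5: 2·t ≡ 3 (mod 5).
    The inverse of 2 mod 5 is 3 (since 2·3 = 6 = 1·5 + 1), so t ≡ 3·3 = 9 ≡ 4 (mod 5).
    Then x = 45 + 52·4 = 253, valid modulo lcm(52, 5) = 260: x ≡ 253 (mod 260).
Verify: 253 mod 4 = 1 ✓, 253 mod 13 = 6 ✓, 253 mod 5 = 3 ✓.

x ≡ 253 (mod 260).


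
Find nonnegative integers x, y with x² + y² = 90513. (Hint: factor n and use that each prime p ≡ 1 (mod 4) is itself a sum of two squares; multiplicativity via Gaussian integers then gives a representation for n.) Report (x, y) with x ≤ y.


Step 1: Factor n = 90513 = 3^2 · 89 · 113.
Step 2: Check the mod-4 condition on each prime factor: 3 ≡ 3 (mod 4), exponent 2 (must be even); 89 ≡ 1 (mod 4), exponent 1; 113 ≡ 1 (mod 4), exponent 1.
All primes ≡ 3 (mod 4) appear to even exponent (or don't appear), so by the two-squares theorem n IS expressible as a sum of two squares.
Step 3: Build a representation. Group n = k² · m with k = 3 and m = 89 · 113 = 10057 (a product of primes ≡ 1 (mod 4)); a representation of m scales to one of n via (k·x)² + (k·y)² = k²(x² + y²). Each prime p ≡ 1 (mod 4) is itself a sum of two squares; find a² by testing p − a² for a perfect square:
  89: 89 − 1² = 88, 89 − 2² = 85, 89 − 3² = 80, 89 − 4² = 73, 89 − 5² = 64 = 8² ⇒ 89 = 5² + 8².
  113: 113 − 1² = 112, 113 − 2² = 109, 113 − 3² = 104, 113 − 4² = 97, 113 − 5² = 88, 113 − 6² = 77, 113 − 7² = 64 = 8² ⇒ 113 = 7² + 8².
  Combine using the Brahmagupta–Fibonacci identity (a² + b²)(c² + d²) = (ac − bd)² + (ad + bc)² = (ac + bd)² + (ad − bc)²:
  89 · 113 = 10057: from (5² + 8²)(7² + 8²), take (5·7 − 8·8, 5·8 + 8·7) = (35 − 64, 40 + 56) = (-29, 96); dropping signs (only squares matter) gives (29, 96); check 29² + 96² = 841 + 9216 = 10057 ✓.
  Scale by k = 3: (3·29, 3·96) = (87, 288).
Step 4: Order so x ≤ y and verify: 87² + 288² = 7569 + 82944 = 90513 = n. ✓

n = 90513 = 87² + 288² (one valid representation with x ≤ y).


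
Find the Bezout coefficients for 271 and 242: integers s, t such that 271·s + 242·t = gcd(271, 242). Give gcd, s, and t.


Euclidean algorithm on (271, 242) — divide until remainder is 0:
  271 = 1 · 242 + 29
  242 = 8 · 29 + 10
  29 = 2 · 10 + 9
  10 = 1 · 9 + 1
  9 = 9 · 1 + 0
gcd(271, 242) = 1.
Track Bezout coefficients alongside the remainders: start with r₀ = 271 = a·1 + b·0 (s = 1, t = 0) and r₁ = 242 = a·0 + b·1 (s = 0, t = 1); each new remainder r_{k+1} = r_{k-1} − q_k·r_k inherits s_{k+1} = s_{k-1} − q_k·s_k, t_{k+1} = t_{k-1} − q_k·t_k, so r_k = a·s_k + b·t_k at every step:
  q = 1: r = 29, s = 1 − 1·0 = 1, t = 0 − 1·1 = -1  (check: 271·1 + 242·(-1) = 29)
  q = 8: r = 10, s = 0 − 8·1 = -8, t = 1 − 8·(-1) = 9  (check: 271·(-8) + 242·9 = 10)
  q = 2: r = 9, s = 1 − 2·(-8) = 17, t = -1 − 2·9 = -19  (check: 271·17 + 242·(-19) = 9)
  q = 1: r = 1, s = -8 − 1·17 = -25, t = 9 − 1·(-19) = 28  (check: 271·(-25) + 242·28 = 1)
The row with r = 1 (the gcd) gives the Bezout coefficients s = -25, t = 28.
Result: 271 · (-25) + 242 · (28) = 1.

gcd(271, 242) = 1; s = -25, t = 28 (check: 271·(-25) + 242·28 = 1).


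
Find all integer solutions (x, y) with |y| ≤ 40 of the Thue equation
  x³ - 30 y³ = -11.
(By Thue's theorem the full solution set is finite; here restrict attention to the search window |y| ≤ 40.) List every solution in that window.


The equation is x³ - 30y³ = -11. For fixed y, x³ = 30·y³ − 11, so a solution requires the RHS to be a perfect cube.
Strategy: iterate y from -40 to 40, compute RHS = 30·y³ − 11, and check whether it is a (positive or negative) perfect cube.
Check small values of y:
  y = 0: RHS = -11 is not a perfect cube.
  y = 1: RHS = 19 is not a perfect cube.
  y = -1: RHS = -41 is not a perfect cube.
  y = 2: RHS = 229 is not a perfect cube.
  y = -2: RHS = -251 is not a perfect cube.
  y = 3: RHS = 799 is not a perfect cube.
  y = -3: RHS = -821 is not a perfect cube.
Continuing the search up to |y| = 40 finds no solutions either.
No (x, y) in the scanned range satisfies the equation.

No integer solutions with |y| ≤ 40.


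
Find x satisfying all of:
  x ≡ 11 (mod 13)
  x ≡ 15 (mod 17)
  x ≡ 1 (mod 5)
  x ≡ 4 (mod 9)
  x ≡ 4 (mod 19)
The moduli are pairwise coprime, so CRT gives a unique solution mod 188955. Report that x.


Product of moduli M = 13 · 17 · 5 · 9 · 19 = 188955.
Merge one congruence at a time:
  Start: x ≡ 11 (mod 13).
  Combine with x ≡ 15 (mod 17); new modulus lcm = 221.
    Write x = 11 + 13·t and substitute into x ≡ 15 (mod 17): 13·t ≡ 15 − 11 = 4 (mod 17).
    The inverse of 13 mod 17 is 4 (since 13·4 = 52 = 3·17 + 1), so t ≡ 4·4 = 16 ≡ 16 (mod 17).
    Then x = 11 + 13·16 = 219, valid modulo lcm(13, 17) = 221: x ≡ 219 (mod 221).
  Combine with x ≡ 1 (mod 5); new modulus lcm = 1105.
    Write x = 219 + 221·t and substitute into x ≡ 1 (mod 5): 221·t ≡ 1 − 219 = -218 (mod 5).
    Reduce coefficients mod 5: 1·t ≡ 2 (mod 5).
    So t ≡ 2 (mod 5).
    Then x = 219 + 221·2 = 661, valid modulo lcm(221, 5) = 1105: x ≡ 661 (mod 1105).
  Combine with x ≡ 4 (mod 9); new modulus lcm = 9945.
    Write x = 661 + 1105·t and substitute into x ≡ 4 (mod 9): 1105·t ≡ 4 − 661 = -657 (mod 9).
    Reduce coefficients mod 9: 7·t ≡ 0 (mod 9).
    The inverse of 7 mod 9 is 4 (since 7·4 = 28 = 3·9 + 1), so t ≡ 4·0 = 0 ≡ 0 (mod 9).
    Then x = 661 + 1105·0 = 661, valid modulo lcm(1105, 9) = 9945: x ≡ 661 (mod 9945).
  Combine with x ≡ 4 (mod 19); new modulus lcm = 188955.
    Write x = 661 + 9945·t and substitute into x ≡ 4 (mod 19): 9945·t ≡ 4 − 661 = -657 (mod 19).
    Reduce coefficients mod 19: 8·t ≡ 8 (mod 19).
    The inverse of 8 mod 19 is 12 (since 8·12 = 96 = 5·19 + 1), so t ≡ 12·8 = 96 ≡ 1 (mod 19).
    Then x = 661 + 9945·1 = 10606, valid modulo lcm(9945, 19) = 188955: x ≡ 10606 (mod 188955).
Verify against each original: 10606 mod 13 = 11, 10606 mod 17 = 15, 10606 mod 5 = 1, 10606 mod 9 = 4, 10606 mod 19 = 4.

x ≡ 10606 (mod 188955).


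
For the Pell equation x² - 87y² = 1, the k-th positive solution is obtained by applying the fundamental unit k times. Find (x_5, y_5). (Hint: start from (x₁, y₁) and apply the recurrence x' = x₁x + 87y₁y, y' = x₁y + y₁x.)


Step 1: Find the fundamental solution (x₁, y₁) of x² - 87y² = 1.
  Expand √87 as a continued fraction. a₀ = ⌊√87⌋ = 9; iterate m_{k+1} = d_k·a_k − m_k, d_{k+1} = (87 − m_{k+1}²)/d_k, a_{k+1} = ⌊(a₀ + m_{k+1})/d_{k+1}⌋ (starting m₀ = 0, d₀ = 1), with convergents p_k = a_k·p_{k-1} + p_{k-2}, q_k = a_k·q_{k-1} + q_{k-2} (p₋₁ = 1, q₋₁ = 0):
  k = 0: a₀ = 9; p₀/q₀ = 9/1; p₀² − 87·q₀² = 81 − 87 = -6.
  k = 1: m = 9, d = 6, a = ⌊(9 + 9)/6⌋ = 3; p/q = (3·9 + 1)/(3·1 + 0) = 28/3; p² − 87·q² = 784 − 783 = 1.
  The first convergent with p² − 87·q² = 1 gives the fundamental solution (x₁, y₁) = (28, 3).
Step 2: Apply the recurrence (x_{n+1}, y_{n+1}) = (x₁x_n + 87y₁y_n, x₁y_n + y₁x_n) repeatedly.
  From (x_1, y_1) = (28, 3): x_2 = 28·28 + 87·3·3 = 1567; y_2 = 28·3 + 3·28 = 168.
  From (x_2, y_2) = (1567, 168): x_3 = 28·1567 + 87·3·168 = 87724; y_3 = 28·168 + 3·1567 = 9405.
  From (x_3, y_3) = (87724, 9405): x_4 = 28·87724 + 87·3·9405 = 4910977; y_4 = 28·9405 + 3·87724 = 526512.
  From (x_4, y_4) = (4910977, 526512): x_5 = 28·4910977 + 87·3·526512 = 274926988; y_5 = 28·526512 + 3·4910977 = 29475267.
Step 3: Verify x_5² - 87·y_5² = 75584848730752144 - 75584848730752143 = 1 (should be 1). ✓

(x_1, y_1) = (28, 3); (x_5, y_5) = (274926988, 29475267).


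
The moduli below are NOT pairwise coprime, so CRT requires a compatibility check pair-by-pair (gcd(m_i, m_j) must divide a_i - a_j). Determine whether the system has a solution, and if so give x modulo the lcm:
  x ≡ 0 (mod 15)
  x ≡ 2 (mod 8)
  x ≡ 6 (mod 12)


Moduli 15, 8, 12 are not pairwise coprime, so CRT works modulo lcm(m_i) when all pairwise compatibility conditions hold.
Pairwise compatibility: gcd(m_i, m_j) must divide a_i - a_j for every pair.
Merge one congruence at a time:
  Start: x ≡ 0 (mod 15).
  Combine with x ≡ 2 (mod 8): gcd(15, 8) = 1; 2 - 0 = 2, which IS divisible by 1, so compatible.
    Write x = 0 + 15·t and substitute into x ≡ 2 (mod 8): 15·t ≡ 2 − 0 = 2 (mod 8).
    Reduce coefficients mod 8: 7·t ≡ 2 (mod 8).
    The inverse of 7 mod 8 is 7 (since 7·7 = 49 = 6·8 + 1), so t ≡ 7·2 = 14 ≡ 6 (mod 8).
    Then x = 0 + 15·6 = 90, valid modulo lcm(15, 8) = 120: x ≡ 90 (mod 120).
  Combine with x ≡ 6 (mod 12): gcd(120, 12) = 12; 6 - 90 = -84, which IS divisible by 12, so compatible.
    Write x = 90 + 120·t and substitute into x ≡ 6 (mod 12): 120·t ≡ 6 − 90 = -84 (mod 12).
    Divide the congruence (and modulus) by g = 12: 10·t ≡ -7 (mod 1).
    Modulo 1 every t works; take t = 0.
    Then x = 90 + 120·0 = 90, valid modulo lcm(120, 12) = 120: x ≡ 90 (mod 120).
Verify: 90 mod 15 = 0, 90 mod 8 = 2, 90 mod 12 = 6.

x ≡ 90 (mod 120).


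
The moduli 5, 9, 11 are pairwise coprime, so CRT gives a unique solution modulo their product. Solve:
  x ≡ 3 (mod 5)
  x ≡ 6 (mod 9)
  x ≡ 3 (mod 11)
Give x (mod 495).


Moduli 5, 9, 11 are pairwise coprime; by CRT there is a unique solution modulo M = 5 · 9 · 11 = 495.
Solve pairwise, accumulating the modulus:
  Start with x ≡ 3 (mod 5).
  Combine with x ≡ 6 (mod 9): since gcd(5, 9) = 1, we get a unique residue mod 45.
    Write x = 3 + 5·t and substitute into x ≡ 6 (mod 9): 5·t ≡ 6 − 3 = 3 (mod 9).
    The inverse of 5 mod 9 is 2 (since 5·2 = 10 = 1·9 + 1), so t ≡ 2·3 = 6 ≡ 6 (mod 9).
    Then x = 3 + 5·6 = 33, valid modulo lcm(5, 9) = 45: x ≡ 33 (mod 45).
  Combine with x ≡ 3 (mod 11): since gcd(45, 11) = 1, we get a unique residue mod 495.
    Write x = 33 + 45·t and substitute into x ≡ 3 (mod 11): 45·t ≡ 3 − 33 = -30 (mod 11).
    Reduce coefficients mod 11: 1·t ≡ 3 (mod 11).
    So t ≡ 3 (mod 11).
    Then x = 33 + 45·3 = 168, valid modulo lcm(45, 11) = 495: x ≡ 168 (mod 495).
Verify: 168 mod 5 = 3 ✓, 168 mod 9 = 6 ✓, 168 mod 11 = 3 ✓.

x ≡ 168 (mod 495).


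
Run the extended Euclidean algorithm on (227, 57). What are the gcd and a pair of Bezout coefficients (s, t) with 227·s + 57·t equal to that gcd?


Euclidean algorithm on (227, 57) — divide until remainder is 0:
  227 = 3 · 57 + 56
  57 = 1 · 56 + 1
  56 = 56 · 1 + 0
gcd(227, 57) = 1.
Track Bezout coefficients alongside the remainders: start with r₀ = 227 = a·1 + b·0 (s = 1, t = 0) and r₁ = 57 = a·0 + b·1 (s = 0, t = 1); each new remainder r_{k+1} = r_{k-1} − q_k·r_k inherits s_{k+1} = s_{k-1} − q_k·s_k, t_{k+1} = t_{k-1} − q_k·t_k, so r_k = a·s_k + b·t_k at every step:
  q = 3: r = 56, s = 1 − 3·0 = 1, t = 0 − 3·1 = -3  (check: 227·1 + 57·(-3) = 56)
  q = 1: r = 1, s = 0 − 1·1 = -1, t = 1 − 1·(-3) = 4  (check: 227·(-1) + 57·4 = 1)
The row with r = 1 (the gcd) gives the Bezout coefficients s = -1, t = 4.
Result: 227 · (-1) + 57 · (4) = 1.

gcd(227, 57) = 1; s = -1, t = 4 (check: 227·(-1) + 57·4 = 1).


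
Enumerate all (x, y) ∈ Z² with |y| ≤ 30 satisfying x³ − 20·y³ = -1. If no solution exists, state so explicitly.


The equation is x³ - 20y³ = -1. For fixed y, x³ = 20·y³ − 1, so a solution requires the RHS to be a perfect cube.
Strategy: iterate y from -30 to 30, compute RHS = 20·y³ − 1, and check whether it is a (positive or negative) perfect cube.
Check small values of y:
  y = 0: RHS = -1 = (-1)³ ⇒ x = -1 works.
  y = 1: RHS = 19 is not a perfect cube.
  y = -1: RHS = -21 is not a perfect cube.
  y = 2: RHS = 159 is not a perfect cube.
  y = -2: RHS = -161 is not a perfect cube.
  y = 3: RHS = 539 is not a perfect cube.
  y = -3: RHS = -541 is not a perfect cube.
Continuing, at y = 7: RHS = 6859 = (19)³ ⇒ x = 19 works.
Searching the remaining y in |y| ≤ 30 finds no further solutions.
Collected solutions: (-1, 0), (19, 7).

Solutions (with |y| ≤ 30): (-1, 0), (19, 7).


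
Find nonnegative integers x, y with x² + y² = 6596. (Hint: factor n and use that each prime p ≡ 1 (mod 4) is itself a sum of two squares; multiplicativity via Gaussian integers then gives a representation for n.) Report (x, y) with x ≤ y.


Step 1: Factor n = 6596 = 2^2 · 17 · 97.
Step 2: Check the mod-4 condition on each prime factor: 2 = 2 (special); 17 ≡ 1 (mod 4), exponent 1; 97 ≡ 1 (mod 4), exponent 1.
All primes ≡ 3 (mod 4) appear to even exponent (or don't appear), so by the two-squares theorem n IS expressible as a sum of two squares.
Step 3: Build a representation. Group n = k² · m with k = 2 and m = 17 · 97 = 1649 (a product of primes ≡ 1 (mod 4)); a representation of m scales to one of n via (k·x)² + (k·y)² = k²(x² + y²). Each prime p ≡ 1 (mod 4) is itself a sum of two squares; find a² by testing p − a² for a perfect square:
  17: 17 − 1² = 16 = 4² ⇒ 17 = 1² + 4².
  97: 97 − 1² = 96, 97 − 2² = 93, 97 − 3² = 88, 97 − 4² = 81 = 9² ⇒ 97 = 4² + 9².
  Combine using the Brahmagupta–Fibonacci identity (a² + b²)(c² + d²) = (ac − bd)² + (ad + bc)² = (ac + bd)² + (ad − bc)²:
  17 · 97 = 1649: from (1² + 4²)(4² + 9²), take (1·4 − 4·9, 1·9 + 4·4) = (4 − 36, 9 + 16) = (-32, 25); dropping signs (only squares matter) gives (32, 25); check 32² + 25² = 1024 + 625 = 1649 ✓.
  Scale by k = 2: (2·32, 2·25) = (64, 50).
Step 4: Order so x ≤ y and verify: 50² + 64² = 2500 + 4096 = 6596 = n. ✓

n = 6596 = 50² + 64² (one valid representation with x ≤ y).


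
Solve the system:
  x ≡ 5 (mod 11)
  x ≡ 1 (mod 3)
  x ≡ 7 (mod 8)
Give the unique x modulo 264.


Moduli 11, 3, 8 are pairwise coprime; by CRT there is a unique solution modulo M = 11 · 3 · 8 = 264.
Solve pairwise, accumulating the modulus:
  Start with x ≡ 5 (mod 11).
  Combine with x ≡ 1 (mod 3): since gcd(11, 3) = 1, we get a unique residue mod 33.
    Write x = 5 + 11·t and substitute into x ≡ 1 (mod 3): 11·t ≡ 1 − 5 = -4 (mod 3).
    Reduce coefficients mod 3: 2·t ≡ 2 (mod 3).
    The inverse of 2 mod 3 is 2 (since 2·2 = 4 = 1·3 + 1), so t ≡ 2·2 = 4 ≡ 1 (mod 3).
    Then x = 5 + 11·1 = 16, valid modulo lcm(11, 3) = 33: x ≡ 16 (mod 33).
  Combine with x ≡ 7 (mod 8): since gcd(33, 8) = 1, we get a unique residue mod 264.
    Write x = 16 + 33·t and substitute into x ≡ 7 (mod 8): 33·t ≡ 7 − 16 = -9 (mod 8).
    Reduce coefficients mod 8: 1·t ≡ 7 (mod 8).
    So t ≡ 7 (mod 8).
    Then x = 16 + 33·7 = 247, valid modulo lcm(33, 8) = 264: x ≡ 247 (mod 264).
Verify: 247 mod 11 = 5 ✓, 247 mod 3 = 1 ✓, 247 mod 8 = 7 ✓.

x ≡ 247 (mod 264).


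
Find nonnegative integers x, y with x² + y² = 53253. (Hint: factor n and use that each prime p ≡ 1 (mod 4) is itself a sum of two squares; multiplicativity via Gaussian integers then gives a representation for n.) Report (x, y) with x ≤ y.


Step 1: Factor n = 53253 = 3^2 · 61 · 97.
Step 2: Check the mod-4 condition on each prime factor: 3 ≡ 3 (mod 4), exponent 2 (must be even); 61 ≡ 1 (mod 4), exponent 1; 97 ≡ 1 (mod 4), exponent 1.
All primes ≡ 3 (mod 4) appear to even exponent (or don't appear), so by the two-squares theorem n IS expressible as a sum of two squares.
Step 3: Build a representation. Group n = k² · m with k = 3 and m = 61 · 97 = 5917 (a product of primes ≡ 1 (mod 4)); a representation of m scales to one of n via (k·x)² + (k·y)² = k²(x² + y²). Each prime p ≡ 1 (mod 4) is itself a sum of two squares; find a² by testing p − a² for a perfect square:
  61: 61 − 1² = 60, 61 − 2² = 57, 61 − 3² = 52, 61 − 4² = 45, 61 − 5² = 36 = 6² ⇒ 61 = 5² + 6².
  97: 97 − 1² = 96, 97 − 2² = 93, 97 − 3² = 88, 97 − 4² = 81 = 9² ⇒ 97 = 4² + 9².
  Combine using the Brahmagupta–Fibonacci identity (a² + b²)(c² + d²) = (ac − bd)² + (ad + bc)² = (ac + bd)² + (ad − bc)²:
  61 · 97 = 5917: from (5² + 6²)(4² + 9²), take (5·4 − 6·9, 5·9 + 6·4) = (20 − 54, 45 + 24) = (-34, 69); dropping signs (only squares matter) gives (34, 69); check 34² + 69² = 1156 + 4761 = 5917 ✓.
  Scale by k = 3: (3·34, 3·69) = (102, 207).
Step 4: Order so x ≤ y and verify: 102² + 207² = 10404 + 42849 = 53253 = n. ✓

n = 53253 = 102² + 207² (one valid representation with x ≤ y).


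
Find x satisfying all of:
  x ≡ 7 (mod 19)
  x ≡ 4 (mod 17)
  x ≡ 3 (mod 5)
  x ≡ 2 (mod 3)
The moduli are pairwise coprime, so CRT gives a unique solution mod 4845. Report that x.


Product of moduli M = 19 · 17 · 5 · 3 = 4845.
Merge one congruence at a time:
  Start: x ≡ 7 (mod 19).
  Combine with x ≡ 4 (mod 17); new modulus lcm = 323.
    Write x = 7 + 19·t and substitute into x ≡ 4 (mod 17): 19·t ≡ 4 − 7 = -3 (mod 17).
    Reduce coefficients mod 17: 2·t ≡ 14 (mod 17).
    The inverse of 2 mod 17 is 9 (since 2·9 = 18 = 1·17 + 1), so t ≡ 9·14 = 126 ≡ 7 (mod 17).
    Then x = 7 + 19·7 = 140, valid modulo lcm(19, 17) = 323: x ≡ 140 (mod 323).
  Combine with x ≡ 3 (mod 5); new modulus lcm = 1615.
    Write x = 140 + 323·t and substitute into x ≡ 3 (mod 5): 323·t ≡ 3 − 140 = -137 (mod 5).
    Reduce coefficients mod 5: 3·t ≡ 3 (mod 5).
    The inverse of 3 mod 5 is 2 (since 3·2 = 6 = 1·5 + 1), so t ≡ 2·3 = 6 ≡ 1 (mod 5).
    Then x = 140 + 323·1 = 463, valid modulo lcm(323, 5) = 1615: x ≡ 463 (mod 1615).
  Combine with x ≡ 2 (mod 3); new modulus lcm = 4845.
    Write x = 463 + 1615·t and substitute into x ≡ 2 (mod 3): 1615·t ≡ 2 − 463 = -461 (mod 3).
    Reduce coefficients mod 3: 1·t ≡ 1 (mod 3).
    So t ≡ 1 (mod 3).
    Then x = 463 + 1615·1 = 2078, valid modulo lcm(1615, 3) = 4845: x ≡ 2078 (mod 4845).
Verify against each original: 2078 mod 19 = 7, 2078 mod 17 = 4, 2078 mod 5 = 3, 2078 mod 3 = 2.

x ≡ 2078 (mod 4845).


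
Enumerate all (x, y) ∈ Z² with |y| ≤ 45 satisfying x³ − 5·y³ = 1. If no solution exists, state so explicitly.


The equation is x³ - 5y³ = 1. For fixed y, x³ = 5·y³ + 1, so a solution requires the RHS to be a perfect cube.
Strategy: iterate y from -45 to 45, compute RHS = 5·y³ + 1, and check whether it is a (positive or negative) perfect cube.
Check small values of y:
  y = 0: RHS = 1 = (1)³ ⇒ x = 1 works.
  y = 1: RHS = 6 is not a perfect cube.
  y = -1: RHS = -4 is not a perfect cube.
  y = 2: RHS = 41 is not a perfect cube.
  y = -2: RHS = -39 is not a perfect cube.
  y = 3: RHS = 136 is not a perfect cube.
  y = -3: RHS = -134 is not a perfect cube.
Continuing the search up to |y| = 45 finds no further solutions beyond those listed.
Collected solutions: (1, 0).

Solutions (with |y| ≤ 45): (1, 0).


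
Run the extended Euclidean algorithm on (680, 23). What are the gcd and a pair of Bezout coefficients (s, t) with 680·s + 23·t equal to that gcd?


Euclidean algorithm on (680, 23) — divide until remainder is 0:
  680 = 29 · 23 + 13
  23 = 1 · 13 + 10
  13 = 1 · 10 + 3
  10 = 3 · 3 + 1
  3 = 3 · 1 + 0
gcd(680, 23) = 1.
Track Bezout coefficients alongside the remainders: start with r₀ = 680 = a·1 + b·0 (s = 1, t = 0) and r₁ = 23 = a·0 + b·1 (s = 0, t = 1); each new remainder r_{k+1} = r_{k-1} − q_k·r_k inherits s_{k+1} = s_{k-1} − q_k·s_k, t_{k+1} = t_{k-1} − q_k·t_k, so r_k = a·s_k + b·t_k at every step:
  q = 29: r = 13, s = 1 − 29·0 = 1, t = 0 − 29·1 = -29  (check: 680·1 + 23·(-29) = 13)
  q = 1: r = 10, s = 0 − 1·1 = -1, t = 1 − 1·(-29) = 30  (check: 680·(-1) + 23·30 = 10)
  q = 1: r = 3, s = 1 − 1·(-1) = 2, t = -29 − 1·30 = -59  (check: 680·2 + 23·(-59) = 3)
  q = 3: r = 1, s = -1 − 3·2 = -7, t = 30 − 3·(-59) = 207  (check: 680·(-7) + 23·207 = 1)
The row with r = 1 (the gcd) gives the Bezout coefficients s = -7, t = 207.
Result: 680 · (-7) + 23 · (207) = 1.

gcd(680, 23) = 1; s = -7, t = 207 (check: 680·(-7) + 23·207 = 1).


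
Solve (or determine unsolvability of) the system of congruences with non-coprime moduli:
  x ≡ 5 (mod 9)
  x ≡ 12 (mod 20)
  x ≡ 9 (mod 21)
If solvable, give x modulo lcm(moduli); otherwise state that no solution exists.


Moduli 9, 20, 21 are not pairwise coprime, so CRT works modulo lcm(m_i) when all pairwise compatibility conditions hold.
Pairwise compatibility: gcd(m_i, m_j) must divide a_i - a_j for every pair.
Merge one congruence at a time:
  Start: x ≡ 5 (mod 9).
  Combine with x ≡ 12 (mod 20): gcd(9, 20) = 1; 12 - 5 = 7, which IS divisible by 1, so compatible.
    Write x = 5 + 9·t and substitute into x ≡ 12 (mod 20): 9·t ≡ 12 − 5 = 7 (mod 20).
    The inverse of 9 mod 20 is 9 (since 9·9 = 81 = 4·20 + 1), so t ≡ 9·7 = 63 ≡ 3 (mod 20).
    Then x = 5 + 9·3 = 32, valid modulo lcm(9, 20) = 180: x ≡ 32 (mod 180).
  Combine with x ≡ 9 (mod 21): gcd(180, 21) = 3, and 9 - 32 = -23 is NOT divisible by 3.
    ⇒ system is inconsistent (no integer solution).

No solution (the system is inconsistent).


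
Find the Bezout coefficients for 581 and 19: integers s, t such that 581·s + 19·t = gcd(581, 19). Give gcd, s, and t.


Euclidean algorithm on (581, 19) — divide until remainder is 0:
  581 = 30 · 19 + 11
  19 = 1 · 11 + 8
  11 = 1 · 8 + 3
  8 = 2 · 3 + 2
  3 = 1 · 2 + 1
  2 = 2 · 1 + 0
gcd(581, 19) = 1.
Track Bezout coefficients alongside the remainders: start with r₀ = 581 = a·1 + b·0 (s = 1, t = 0) and r₁ = 19 = a·0 + b·1 (s = 0, t = 1); each new remainder r_{k+1} = r_{k-1} − q_k·r_k inherits s_{k+1} = s_{k-1} − q_k·s_k, t_{k+1} = t_{k-1} − q_k·t_k, so r_k = a·s_k + b·t_k at every step:
  q = 30: r = 11, s = 1 − 30·0 = 1, t = 0 − 30·1 = -30  (check: 581·1 + 19·(-30) = 11)
  q = 1: r = 8, s = 0 − 1·1 = -1, t = 1 − 1·(-30) = 31  (check: 581·(-1) + 19·31 = 8)
  q = 1: r = 3, s = 1 − 1·(-1) = 2, t = -30 − 1·31 = -61  (check: 581·2 + 19·(-61) = 3)
  q = 2: r = 2, s = -1 − 2·2 = -5, t = 31 − 2·(-61) = 153  (check: 581·(-5) + 19·153 = 2)
  q = 1: r = 1, s = 2 − 1·(-5) = 7, t = -61 − 1·153 = -214  (check: 581·7 + 19·(-214) = 1)
The row with r = 1 (the gcd) gives the Bezout coefficients s = 7, t = -214.
Result: 581 · (7) + 19 · (-214) = 1.

gcd(581, 19) = 1; s = 7, t = -214 (check: 581·7 + 19·(-214) = 1).
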